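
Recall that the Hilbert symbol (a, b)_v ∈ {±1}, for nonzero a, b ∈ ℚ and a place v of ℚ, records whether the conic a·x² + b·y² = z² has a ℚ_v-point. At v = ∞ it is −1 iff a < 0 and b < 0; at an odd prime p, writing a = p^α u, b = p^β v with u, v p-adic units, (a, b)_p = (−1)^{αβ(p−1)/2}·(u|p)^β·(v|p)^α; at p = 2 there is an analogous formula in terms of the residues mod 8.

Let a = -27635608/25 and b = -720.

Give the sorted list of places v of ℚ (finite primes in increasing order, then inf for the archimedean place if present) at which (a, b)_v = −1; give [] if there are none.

[2, 5, 11, 13, 17, inf]

Mod squares: a ≡ -140998, b ≡ -5. Check v ∈ {∞, 2, 3, 5, 7, 11, 13, 17, 29}.
v=3: a=3^0·(≡2), b=3^2·(≡1) mod 3; (2|3)=-1, (1|3)=+1; (−1)^{0·2·1}·(-1)^2·(+1)^0 = +1.
v=13: a=13^1·(≡4), b=13^0·(≡8) mod 13; (4|13)=+1, (8|13)=-1; (−1)^{1·0·6}·(+1)^0·(-1)^1 = -1.
v=∞: -140998 < 0 and -5 < 0  ⇒  (a,b)_∞ = -1.
v=17: a=17^1·(≡15), b=17^0·(≡11) mod 17; (15|17)=+1, (11|17)=-1; (−1)^{1·0·8}·(+1)^0·(-1)^1 = -1.
v=7: a=7^2·(≡3), b=7^0·(≡1) mod 7; (3|7)=-1, (1|7)=+1; (−1)^{2·0·3}·(-1)^0·(+1)^2 = +1.
v=29: a=29^1·(≡3), b=29^0·(≡5) mod 29; (3|29)=-1, (5|29)=+1; (−1)^{1·0·14}·(-1)^0·(+1)^1 = +1.
v=5: a=5^-2·(≡2), b=5^1·(≡1) mod 5; (2|5)=-1, (1|5)=+1; (−1)^{-2·1·2}·(-1)^1·(+1)^-2 = -1.
v=2: v_2(a)=3, v_2(b)=4; units ≡ 5, 3 (mod 8); ε·ε+αω+βω = 0·1+3·1+4·1 ≡ 1  ⇒  (a,b)_2 = -1.
v=11: a=11^1·(≡2), b=11^0·(≡6) mod 11; (2|11)=-1, (6|11)=-1; (−1)^{1·0·5}·(-1)^0·(-1)^1 = -1.
(-140998, -5 / ℚ) ramifies at {2, 5, 11, 13, 17, ∞}: a division algebra.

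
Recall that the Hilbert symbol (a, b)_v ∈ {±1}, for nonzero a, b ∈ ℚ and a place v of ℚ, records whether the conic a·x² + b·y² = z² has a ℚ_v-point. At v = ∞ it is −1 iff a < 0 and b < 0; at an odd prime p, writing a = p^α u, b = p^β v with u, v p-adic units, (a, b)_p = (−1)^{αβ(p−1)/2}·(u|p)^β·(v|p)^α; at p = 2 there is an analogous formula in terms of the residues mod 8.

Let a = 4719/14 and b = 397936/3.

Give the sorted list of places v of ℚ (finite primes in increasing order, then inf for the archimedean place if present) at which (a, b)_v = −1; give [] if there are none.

(a, b) ≡ (546, 74613) mod (ℚ^×)²; places V = {2, 3, 7, 11, 13, 17, 19, ∞}.
(a,b)_2: α=-1, β=4; u≡1, v≡5 (mod 8); ε(u)ε(v)=0·0, αω(v)=-1·1, βω(u)=4·0; sum ≡ 1  ⇒  -1.
(a,b)_17: α=0, u≡8; β=1, v≡11 (mod 17); (8|17)=+1, (11|17)=-1; sign (−1)^0·+1^1·-1^0 = +1.
(a,b)_11: α=2, u≡2; β=1, v≡10 (mod 11); (2|11)=-1, (10|11)=-1; sign (−1)^0·-1^1·-1^2 = -1.
(a,b)_∞: sgn(546)=+, sgn(74613)=+, so +1.
(a,b)_13: α=1, u≡12; β=0, v≡2 (mod 13); (12|13)=+1, (2|13)=-1; sign (−1)^0·+1^0·-1^1 = -1.
(a,b)_19: α=0, u≡10; β=1, v≡2 (mod 19); (10|19)=-1, (2|19)=-1; sign (−1)^0·-1^1·-1^0 = -1.
(a,b)_7: α=-1, u≡4; β=1, v≡5 (mod 7); (4|7)=+1, (5|7)=-1; sign (−1)^1·+1^1·-1^-1 = +1.
(a,b)_3: α=1, u≡2; β=-1, v≡1 (mod 3); (2|3)=-1, (1|3)=+1; sign (−1)^1·-1^-1·+1^1 = +1.
(546, 74613 / ℚ) ramifies at {2, 11, 13, 19}: a division algebra.

[2, 11, 13, 19]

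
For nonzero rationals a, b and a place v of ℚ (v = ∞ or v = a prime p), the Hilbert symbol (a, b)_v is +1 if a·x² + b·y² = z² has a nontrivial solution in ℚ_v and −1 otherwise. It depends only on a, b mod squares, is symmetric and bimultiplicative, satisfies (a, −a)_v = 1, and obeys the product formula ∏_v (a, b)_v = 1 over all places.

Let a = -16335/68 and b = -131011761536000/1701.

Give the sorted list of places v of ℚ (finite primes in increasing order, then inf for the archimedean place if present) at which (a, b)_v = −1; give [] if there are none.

Mod squares: a ≡ -255, b ≡ -111832035. Check v ∈ {∞, 2, 3, 5, 7, 11, 17, 31, 43, 47}.
v=∞: -255 < 0 and -111832035 < 0  ⇒  (a,b)_∞ = -1.
v=11: a=11^2·(≡4), b=11^0·(≡1) mod 11; (4|11)=+1, (1|11)=+1; (−1)^{2·0·5}·(+1)^0·(+1)^2 = +1.
v=31: a=31^0·(≡21), b=31^3·(≡10) mod 31; (21|31)=-1, (10|31)=+1; (−1)^{0·3·15}·(-1)^3·(+1)^0 = -1.
v=17: a=17^-1·(≡9), b=17^1·(≡13) mod 17; (9|17)=+1, (13|17)=+1; (−1)^{-1·1·8}·(+1)^1·(+1)^-1 = +1.
v=2: v_2(a)=-2, v_2(b)=10; units ≡ 1, 5 (mod 8); ε·ε+αω+βω = 0·0+-2·1+10·0 ≡ 0  ⇒  (a,b)_2 = +1.
v=5: a=5^1·(≡1), b=5^3·(≡2) mod 5; (1|5)=+1, (2|5)=-1; (−1)^{1·3·2}·(+1)^3·(-1)^1 = -1.
v=3: a=3^3·(≡2), b=3^-5·(≡1) mod 3; (2|3)=-1, (1|3)=+1; (−1)^{3·-5·1}·(-1)^-5·(+1)^3 = +1.
v=7: a=7^0·(≡2), b=7^-1·(≡1) mod 7; (2|7)=+1, (1|7)=+1; (−1)^{0·-1·3}·(+1)^-1·(+1)^0 = +1.
v=47: a=47^0·(≡1), b=47^1·(≡3) mod 47; (1|47)=+1, (3|47)=+1; (−1)^{0·1·23}·(+1)^1·(+1)^0 = +1.
v=43: a=43^0·(≡26), b=43^1·(≡23) mod 43; (26|43)=-1, (23|43)=+1; (−1)^{0·1·21}·(-1)^1·(+1)^0 = -1.
Ram(-255, -111832035) = {5, 31, 43, ∞}; no ℚ_5-point on the conic.

[5, 31, 43, inf]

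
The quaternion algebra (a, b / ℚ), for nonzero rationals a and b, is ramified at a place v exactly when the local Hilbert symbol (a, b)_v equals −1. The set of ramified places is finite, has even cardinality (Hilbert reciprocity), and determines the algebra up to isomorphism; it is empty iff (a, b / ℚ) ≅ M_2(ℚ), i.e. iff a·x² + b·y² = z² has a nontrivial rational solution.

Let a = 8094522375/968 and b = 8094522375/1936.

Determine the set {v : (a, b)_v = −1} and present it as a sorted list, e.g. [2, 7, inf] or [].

(a, b) ≡ (7994590, 3997295) mod (ℚ^×)²; places V = {2, 3, 5, 11, 17, 31, 37, 41, ∞}.
(a,b)_∞: sgn(7994590)=+, sgn(3997295)=+, so +1.
(a,b)_11: α=-2, u≡2; β=-2, v≡1 (mod 11); (2|11)=-1, (1|11)=+1; sign (−1)^0·-1^-2·+1^-2 = +1.
(a,b)_2: α=-3, β=-4; u≡7, v≡7 (mod 8); ε(u)ε(v)=1·1, αω(v)=-3·0, βω(u)=-4·0; sum ≡ 1  ⇒  -1.
(a,b)_31: α=1, u≡14; β=1, v≡7 (mod 31); (14|31)=+1, (7|31)=+1; sign (−1)^1·+1^1·+1^1 = -1.
(a,b)_5: α=3, u≡3; β=3, v≡4 (mod 5); (3|5)=-1, (4|5)=+1; sign (−1)^0·-1^3·+1^3 = -1.
(a,b)_41: α=1, u≡3; β=1, v≡22 (mod 41); (3|41)=-1, (22|41)=-1; sign (−1)^0·-1^1·-1^1 = +1.
(a,b)_3: α=4, u≡1; β=4, v≡2 (mod 3); (1|3)=+1, (2|3)=-1; sign (−1)^0·+1^4·-1^4 = +1.
(a,b)_17: α=1, u≡1; β=1, v≡9 (mod 17); (1|17)=+1, (9|17)=+1; sign (−1)^0·+1^1·+1^1 = +1.
(a,b)_37: α=1, u≡33; β=1, v≡35 (mod 37); (33|37)=+1, (35|37)=-1; sign (−1)^0·+1^1·-1^1 = -1.
(7994590, 3997295 / ℚ) ramifies at {2, 5, 31, 37}: a division algebra.

[2, 5, 31, 37]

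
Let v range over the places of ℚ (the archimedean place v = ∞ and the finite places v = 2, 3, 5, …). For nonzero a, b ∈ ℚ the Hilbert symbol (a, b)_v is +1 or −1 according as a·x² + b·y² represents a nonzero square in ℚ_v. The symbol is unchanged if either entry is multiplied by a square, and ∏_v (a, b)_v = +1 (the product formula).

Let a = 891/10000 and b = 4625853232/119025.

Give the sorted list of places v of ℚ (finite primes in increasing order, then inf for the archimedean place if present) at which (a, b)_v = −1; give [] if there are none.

[2, 11, 13, 31]

Mod squares: a ≡ 11, b ≡ 403. Check v ∈ {∞, 2, 3, 5, 7, 11, 13, 23, 31}.
v=7: a=7^0·(≡4), b=7^2·(≡1) mod 7; (4|7)=+1, (1|7)=+1; (−1)^{0·2·3}·(+1)^2·(+1)^0 = +1.
v=11: a=11^1·(≡4), b=11^4·(≡2) mod 11; (4|11)=+1, (2|11)=-1; (−1)^{1·4·5}·(+1)^4·(-1)^1 = -1.
v=2: v_2(a)=-4, v_2(b)=4; units ≡ 3, 3 (mod 8); ε·ε+αω+βω = 1·1+-4·1+4·1 ≡ 1  ⇒  (a,b)_2 = -1.
v=∞: 11 > 0 and 403 > 0  ⇒  (a,b)_∞ = +1.
v=23: a=23^0·(≡15), b=23^-2·(≡2) mod 23; (15|23)=-1, (2|23)=+1; (−1)^{0·-2·11}·(-1)^-2·(+1)^0 = +1.
v=3: a=3^4·(≡2), b=3^-2·(≡1) mod 3; (2|3)=-1, (1|3)=+1; (−1)^{4·-2·1}·(-1)^-2·(+1)^4 = +1.
v=31: a=31^0·(≡3), b=31^1·(≡29) mod 31; (3|31)=-1, (29|31)=-1; (−1)^{0·1·15}·(-1)^1·(-1)^0 = -1.
v=13: a=13^0·(≡11), b=13^1·(≡6) mod 13; (11|13)=-1, (6|13)=-1; (−1)^{0·1·6}·(-1)^1·(-1)^0 = -1.
v=5: a=5^-4·(≡1), b=5^-2·(≡2) mod 5; (1|5)=+1, (2|5)=-1; (−1)^{-4·-2·2}·(+1)^-2·(-1)^-4 = +1.
(11, 403 / ℚ) ramifies at {2, 11, 13, 31}: a division algebra.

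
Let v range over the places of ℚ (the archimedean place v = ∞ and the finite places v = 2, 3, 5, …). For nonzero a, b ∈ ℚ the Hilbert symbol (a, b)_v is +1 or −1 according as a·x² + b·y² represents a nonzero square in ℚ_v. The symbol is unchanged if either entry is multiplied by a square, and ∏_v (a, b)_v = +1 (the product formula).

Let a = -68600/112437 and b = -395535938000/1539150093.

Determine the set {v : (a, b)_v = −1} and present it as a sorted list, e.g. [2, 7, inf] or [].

[5, 7, 13, inf]

(a, b) ≡ (-182, -65) mod (ℚ^×)²; places V = {2, 3, 5, 7, 13, 31, 41, ∞}.
(a,b)_31: α=-2, u≡4; β=-2, v≡7 (mod 31); (4|31)=+1, (7|31)=+1; sign (−1)^0·+1^-2·+1^-2 = +1.
(a,b)_3: α=-2, u≡1; β=-6, v≡1 (mod 3); (1|3)=+1, (1|3)=+1; sign (−1)^0·+1^-6·+1^-2 = +1.
(a,b)_∞: sgn(-182)=−, sgn(-65)=−, so -1.
(a,b)_7: α=3, u≡1; β=6, v≡6 (mod 7); (1|7)=+1, (6|7)=-1; sign (−1)^0·+1^6·-1^3 = -1.
(a,b)_5: α=2, u≡3; β=3, v≡2 (mod 5); (3|5)=-1, (2|5)=-1; sign (−1)^0·-1^3·-1^2 = -1.
(a,b)_13: α=-1, u≡10; β=-3, v≡8 (mod 13); (10|13)=+1, (8|13)=-1; sign (−1)^0·+1^-3·-1^-1 = -1.
(a,b)_41: α=0, u≡5; β=2, v≡14 (mod 41); (5|41)=+1, (14|41)=-1; sign (−1)^0·+1^2·-1^0 = +1.
(a,b)_2: α=3, β=4; u≡5, v≡7 (mod 8); ε(u)ε(v)=0·1, αω(v)=3·0, βω(u)=4·1; sum ≡ 0  ⇒  +1.
(-182, -65 / ℚ) ramifies at {5, 7, 13, ∞}: a division algebra.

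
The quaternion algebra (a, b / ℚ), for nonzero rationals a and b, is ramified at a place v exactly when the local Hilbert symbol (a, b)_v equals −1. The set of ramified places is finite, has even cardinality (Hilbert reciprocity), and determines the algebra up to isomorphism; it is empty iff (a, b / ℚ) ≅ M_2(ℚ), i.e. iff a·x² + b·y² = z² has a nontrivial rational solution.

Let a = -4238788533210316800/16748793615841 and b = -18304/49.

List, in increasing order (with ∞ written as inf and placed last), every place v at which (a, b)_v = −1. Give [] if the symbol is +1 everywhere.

Mod squares: a ≡ -858, b ≡ -286. Check v ∈ {∞, 2, 3, 5, 7, 11, 13, 17}.
v=5: a=5^2·(≡3), b=5^0·(≡4) mod 5; (3|5)=-1, (4|5)=+1; (−1)^{2·0·2}·(-1)^0·(+1)^2 = +1.
v=17: a=17^-8·(≡4), b=17^0·(≡6) mod 17; (4|17)=+1, (6|17)=-1; (−1)^{-8·0·8}·(+1)^0·(-1)^-8 = +1.
v=∞: -858 < 0 and -286 < 0  ⇒  (a,b)_∞ = -1.
v=11: a=11^3·(≡2), b=11^1·(≡6) mod 11; (2|11)=-1, (6|11)=-1; (−1)^{3·1·5}·(-1)^1·(-1)^3 = -1.
v=3: a=3^3·(≡2), b=3^0·(≡2) mod 3; (2|3)=-1, (2|3)=-1; (−1)^{3·0·1}·(-1)^0·(-1)^3 = -1.
v=2: v_2(a)=31, v_2(b)=7; units ≡ 3, 1 (mod 8); ε·ε+αω+βω = 1·0+31·0+7·1 ≡ 1  ⇒  (a,b)_2 = -1.
v=7: a=7^-4·(≡3), b=7^-2·(≡1) mod 7; (3|7)=-1, (1|7)=+1; (−1)^{-4·-2·3}·(-1)^-2·(+1)^-4 = +1.
v=13: a=13^3·(≡3), b=13^1·(≡10) mod 13; (3|13)=+1, (10|13)=+1; (−1)^{3·1·6}·(+1)^1·(+1)^3 = +1.
Ram(-858, -286) = {2, 3, 11, ∞}; no ℚ_2-point on the conic.

[2, 3, 11, inf]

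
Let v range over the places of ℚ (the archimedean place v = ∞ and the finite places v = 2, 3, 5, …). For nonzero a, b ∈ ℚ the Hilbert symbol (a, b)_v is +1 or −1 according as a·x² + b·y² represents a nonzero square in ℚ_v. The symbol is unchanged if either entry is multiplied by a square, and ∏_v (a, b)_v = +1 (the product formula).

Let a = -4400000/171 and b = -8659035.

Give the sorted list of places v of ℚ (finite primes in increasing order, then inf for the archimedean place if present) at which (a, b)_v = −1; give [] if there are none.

(a, b) ≡ (-2090, -19635) mod (ℚ^×)²; places V = {2, 3, 5, 7, 11, 17, 19, ∞}.
(a,b)_19: α=-1, u≡17; β=0, v≡6 (mod 19); (17|19)=+1, (6|19)=+1; sign (−1)^0·+1^0·+1^-1 = +1.
(a,b)_3: α=-2, u≡1; β=3, v≡1 (mod 3); (1|3)=+1, (1|3)=+1; sign (−1)^0·+1^3·+1^-2 = +1.
(a,b)_11: α=1, u≡8; β=1, v≡8 (mod 11); (8|11)=-1, (8|11)=-1; sign (−1)^1·-1^1·-1^1 = -1.
(a,b)_5: α=5, u≡2; β=1, v≡3 (mod 5); (2|5)=-1, (3|5)=-1; sign (−1)^0·-1^1·-1^5 = +1.
(a,b)_2: α=7, β=0; u≡3, v≡5 (mod 8); ε(u)ε(v)=1·0, αω(v)=7·1, βω(u)=0·1; sum ≡ 1  ⇒  -1.
(a,b)_17: α=0, u≡8; β=1, v≡16 (mod 17); (8|17)=+1, (16|17)=+1; sign (−1)^0·+1^1·+1^0 = +1.
(a,b)_∞: sgn(-2090)=−, sgn(-19635)=−, so -1.
(a,b)_7: α=0, u≡6; β=3, v≡4 (mod 7); (6|7)=-1, (4|7)=+1; sign (−1)^0·-1^3·+1^0 = -1.
|Ram(-2090, -19635)| = 4, even; anisotropic at {2, 7, 11, ∞}.

[2, 7, 11, inf]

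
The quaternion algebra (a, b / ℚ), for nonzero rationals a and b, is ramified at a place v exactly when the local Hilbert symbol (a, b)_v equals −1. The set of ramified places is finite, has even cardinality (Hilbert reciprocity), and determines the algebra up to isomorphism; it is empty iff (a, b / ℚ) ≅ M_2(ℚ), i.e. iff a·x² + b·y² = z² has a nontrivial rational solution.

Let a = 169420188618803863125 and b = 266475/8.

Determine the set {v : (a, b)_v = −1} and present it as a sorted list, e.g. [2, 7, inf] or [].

[2, 7, 11, 19]

Mod squares: a ≡ 21, b ≡ 21318. Check v ∈ {∞, 2, 3, 5, 7, 11, 17, 19}.
v=19: a=19^4·(≡14), b=19^1·(≡17) mod 19; (14|19)=-1, (17|19)=+1; (−1)^{4·1·9}·(-1)^1·(+1)^4 = -1.
v=2: v_2(a)=0, v_2(b)=-3; units ≡ 5, 3 (mod 8); ε·ε+αω+βω = 0·1+0·1+-3·1 ≡ 1  ⇒  (a,b)_2 = -1.
v=5: a=5^4·(≡1), b=5^2·(≡3) mod 5; (1|5)=+1, (3|5)=-1; (−1)^{4·2·2}·(+1)^2·(-1)^4 = +1.
v=17: a=17^4·(≡16), b=17^1·(≡15) mod 17; (16|17)=+1, (15|17)=+1; (−1)^{4·1·8}·(+1)^1·(+1)^4 = +1.
v=7: a=7^1·(≡5), b=7^0·(≡6) mod 7; (5|7)=-1, (6|7)=-1; (−1)^{1·0·3}·(-1)^0·(-1)^1 = -1.
v=11: a=11^4·(≡2), b=11^1·(≡10) mod 11; (2|11)=-1, (10|11)=-1; (−1)^{4·1·5}·(-1)^1·(-1)^4 = -1.
v=∞: 21 > 0 and 21318 > 0  ⇒  (a,b)_∞ = +1.
v=3: a=3^5·(≡1), b=3^1·(≡2) mod 3; (1|3)=+1, (2|3)=-1; (−1)^{5·1·1}·(+1)^1·(-1)^5 = +1.
Ram(21, 21318) = {2, 7, 11, 19}; no ℚ_2-point on the conic.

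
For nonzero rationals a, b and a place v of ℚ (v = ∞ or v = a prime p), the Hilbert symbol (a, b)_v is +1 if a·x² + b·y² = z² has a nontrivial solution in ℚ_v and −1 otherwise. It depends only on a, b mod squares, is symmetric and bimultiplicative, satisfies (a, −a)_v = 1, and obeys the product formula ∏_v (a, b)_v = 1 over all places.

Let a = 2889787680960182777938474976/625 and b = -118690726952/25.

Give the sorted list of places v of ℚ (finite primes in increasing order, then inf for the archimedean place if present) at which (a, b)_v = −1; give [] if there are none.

Mod squares: a ≡ 820526, b ≡ -19082. Check v ∈ {∞, 2, 5, 7, 29, 43, 47}.
v=5: a=5^-4·(≡1), b=5^-2·(≡3) mod 5; (1|5)=+1, (3|5)=-1; (−1)^{-4·-2·2}·(+1)^-2·(-1)^-4 = +1.
v=43: a=43^5·(≡3), b=43^2·(≡4) mod 43; (3|43)=-1, (4|43)=+1; (−1)^{5·2·21}·(-1)^2·(+1)^5 = +1.
v=47: a=47^3·(≡7), b=47^1·(≡8) mod 47; (7|47)=+1, (8|47)=+1; (−1)^{3·1·23}·(+1)^1·(+1)^3 = -1.
v=29: a=29^7·(≡10), b=29^3·(≡5) mod 29; (10|29)=-1, (5|29)=+1; (−1)^{7·3·14}·(-1)^3·(+1)^7 = -1.
v=2: v_2(a)=5, v_2(b)=3; units ≡ 7, 3 (mod 8); ε·ε+αω+βω = 1·1+5·1+3·0 ≡ 0  ⇒  (a,b)_2 = +1.
v=∞: 820526 > 0 and -19082 < 0  ⇒  (a,b)_∞ = +1.
v=7: a=7^3·(≡5), b=7^1·(≡4) mod 7; (5|7)=-1, (4|7)=+1; (−1)^{3·1·3}·(-1)^1·(+1)^3 = +1.
(820526, -19082 / ℚ) ramifies at {29, 47}: a division algebra.

[29, 47]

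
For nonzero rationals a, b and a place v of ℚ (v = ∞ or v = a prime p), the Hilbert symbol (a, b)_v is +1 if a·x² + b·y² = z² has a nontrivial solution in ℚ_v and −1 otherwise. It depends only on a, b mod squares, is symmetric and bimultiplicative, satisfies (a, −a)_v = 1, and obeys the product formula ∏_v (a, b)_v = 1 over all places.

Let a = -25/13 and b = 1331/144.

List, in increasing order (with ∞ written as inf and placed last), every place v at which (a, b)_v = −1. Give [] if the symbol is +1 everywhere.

Mod squares: a ≡ -13, b ≡ 11. Check v ∈ {∞, 2, 3, 5, 11, 13}.
v=3: a=3^0·(≡2), b=3^-2·(≡2) mod 3; (2|3)=-1, (2|3)=-1; (−1)^{0·-2·1}·(-1)^-2·(-1)^0 = +1.
v=11: a=11^0·(≡4), b=11^3·(≡1) mod 11; (4|11)=+1, (1|11)=+1; (−1)^{0·3·5}·(+1)^3·(+1)^0 = +1.
v=5: a=5^2·(≡3), b=5^0·(≡4) mod 5; (3|5)=-1, (4|5)=+1; (−1)^{2·0·2}·(-1)^0·(+1)^2 = +1.
v=13: a=13^-1·(≡1), b=13^0·(≡5) mod 13; (1|13)=+1, (5|13)=-1; (−1)^{-1·0·6}·(+1)^0·(-1)^-1 = -1.
v=∞: -13 < 0 and 11 > 0  ⇒  (a,b)_∞ = +1.
v=2: v_2(a)=0, v_2(b)=-4; units ≡ 3, 3 (mod 8); ε·ε+αω+βω = 1·1+0·1+-4·1 ≡ 1  ⇒  (a,b)_2 = -1.
|Ram(-13, 11)| = 2, even; anisotropic at {2, 13}.

[2, 13]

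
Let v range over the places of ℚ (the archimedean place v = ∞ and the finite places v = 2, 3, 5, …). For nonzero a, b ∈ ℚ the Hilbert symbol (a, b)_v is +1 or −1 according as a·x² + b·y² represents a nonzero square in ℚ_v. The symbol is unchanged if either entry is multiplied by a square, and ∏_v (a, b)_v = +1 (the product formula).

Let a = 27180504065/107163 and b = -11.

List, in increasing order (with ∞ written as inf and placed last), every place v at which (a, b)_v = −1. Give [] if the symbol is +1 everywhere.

(a, b) ≡ (195, -11) mod (ℚ^×)²; places V = {2, 3, 5, 7, 11, 13, ∞}.
(a,b)_5: α=1, u≡1; β=0, v≡4 (mod 5); (1|5)=+1, (4|5)=+1; sign (−1)^0·+1^0·+1^1 = +1.
(a,b)_13: α=5, u≡7; β=0, v≡2 (mod 13); (7|13)=-1, (2|13)=-1; sign (−1)^0·-1^0·-1^5 = -1.
(a,b)_3: α=-7, u≡2; β=0, v≡1 (mod 3); (2|3)=-1, (1|3)=+1; sign (−1)^0·-1^0·+1^-7 = +1.
(a,b)_2: α=0, β=0; u≡3, v≡5 (mod 8); ε(u)ε(v)=1·0, αω(v)=0·1, βω(u)=0·1; sum ≡ 0  ⇒  +1.
(a,b)_11: α=4, u≡6; β=1, v≡10 (mod 11); (6|11)=-1, (10|11)=-1; sign (−1)^0·-1^1·-1^4 = -1.
(a,b)_∞: sgn(195)=+, sgn(-11)=−, so +1.
(a,b)_7: α=-2, u≡5; β=0, v≡3 (mod 7); (5|7)=-1, (3|7)=-1; sign (−1)^0·-1^0·-1^-2 = +1.
(195, -11 / ℚ) ramifies at {11, 13}: a division algebra.

[11, 13]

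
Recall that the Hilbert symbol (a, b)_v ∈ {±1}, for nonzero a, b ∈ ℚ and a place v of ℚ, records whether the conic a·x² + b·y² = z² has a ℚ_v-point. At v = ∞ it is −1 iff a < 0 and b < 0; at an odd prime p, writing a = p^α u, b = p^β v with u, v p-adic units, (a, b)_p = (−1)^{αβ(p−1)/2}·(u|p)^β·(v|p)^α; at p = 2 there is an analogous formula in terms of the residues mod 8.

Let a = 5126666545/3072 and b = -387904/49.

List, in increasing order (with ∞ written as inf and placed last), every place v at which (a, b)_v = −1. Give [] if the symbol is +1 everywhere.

Mod squares: a ≡ 752115, b ≡ -6061. Check v ∈ {∞, 2, 3, 5, 7, 11, 13, 19, 29}.
v=13: a=13^3·(≡6), b=13^0·(≡12) mod 13; (6|13)=-1, (12|13)=+1; (−1)^{3·0·6}·(-1)^0·(+1)^3 = +1.
v=3: a=3^-1·(≡1), b=3^0·(≡2) mod 3; (1|3)=+1, (2|3)=-1; (−1)^{-1·0·1}·(+1)^0·(-1)^-1 = -1.
v=∞: 752115 > 0 and -6061 < 0  ⇒  (a,b)_∞ = +1.
v=19: a=19^1·(≡2), b=19^1·(≡6) mod 19; (2|19)=-1, (6|19)=+1; (−1)^{1·1·9}·(-1)^1·(+1)^1 = +1.
v=29: a=29^1·(≡23), b=29^1·(≡4) mod 29; (23|29)=+1, (4|29)=+1; (−1)^{1·1·14}·(+1)^1·(+1)^1 = +1.
v=2: v_2(a)=-10, v_2(b)=6; units ≡ 3, 3 (mod 8); ε·ε+αω+βω = 1·1+-10·1+6·1 ≡ 1  ⇒  (a,b)_2 = -1.
v=7: a=7^1·(≡1), b=7^-2·(≡1) mod 7; (1|7)=+1, (1|7)=+1; (−1)^{1·-2·3}·(+1)^-2·(+1)^1 = +1.
v=5: a=5^1·(≡2), b=5^0·(≡4) mod 5; (2|5)=-1, (4|5)=+1; (−1)^{1·0·2}·(-1)^0·(+1)^1 = +1.
v=11: a=11^2·(≡9), b=11^1·(≡7) mod 11; (9|11)=+1, (7|11)=-1; (−1)^{2·1·5}·(+1)^1·(-1)^2 = +1.
Ram(752115, -6061) = {2, 3}; no ℚ_2-point on the conic.

[2, 3]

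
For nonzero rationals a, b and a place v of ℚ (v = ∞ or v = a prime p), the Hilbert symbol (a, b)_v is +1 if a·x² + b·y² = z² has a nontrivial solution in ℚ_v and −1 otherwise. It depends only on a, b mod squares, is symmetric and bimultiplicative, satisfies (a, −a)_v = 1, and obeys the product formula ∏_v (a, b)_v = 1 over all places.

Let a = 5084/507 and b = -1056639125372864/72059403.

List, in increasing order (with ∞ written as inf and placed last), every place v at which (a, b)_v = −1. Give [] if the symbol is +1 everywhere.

(a, b) ≡ (3813, -30660333) mod (ℚ^×)²; places V = {2, 3, 11, 13, 17, 29, 31, 41, 43, ∞}.
(a,b)_43: α=0, u≡18; β=1, v≡31 (mod 43); (18|43)=-1, (31|43)=+1; sign (−1)^0·-1^1·+1^0 = -1.
(a,b)_∞: sgn(3813)=+, sgn(-30660333)=−, so +1.
(a,b)_13: α=-2, u≡9; β=-4, v≡6 (mod 13); (9|13)=+1, (6|13)=-1; sign (−1)^0·+1^-4·-1^-2 = +1.
(a,b)_11: α=0, u≡2; β=1, v≡9 (mod 11); (2|11)=-1, (9|11)=+1; sign (−1)^0·-1^1·+1^0 = -1.
(a,b)_41: α=1, u≡11; β=3, v≡19 (mod 41); (11|41)=-1, (19|41)=-1; sign (−1)^0·-1^3·-1^1 = +1.
(a,b)_29: α=0, u≡11; β=-2, v≡22 (mod 29); (11|29)=-1, (22|29)=+1; sign (−1)^0·-1^-2·+1^0 = +1.
(a,b)_31: α=1, u≡29; β=3, v≡17 (mod 31); (29|31)=-1, (17|31)=-1; sign (−1)^1·-1^3·-1^1 = -1.
(a,b)_17: α=0, u≡11; β=1, v≡15 (mod 17); (11|17)=-1, (15|17)=+1; sign (−1)^0·-1^1·+1^0 = -1.
(a,b)_2: α=2, β=6; u≡5, v≡3 (mod 8); ε(u)ε(v)=0·1, αω(v)=2·1, βω(u)=6·1; sum ≡ 0  ⇒  +1.
(a,b)_3: α=-1, u≡2; β=-1, v≡1 (mod 3); (2|3)=-1, (1|3)=+1; sign (−1)^1·-1^-1·+1^-1 = +1.
Ram(3813, -30660333) = {11, 17, 31, 43}; no ℚ_11-point on the conic.

[11, 17, 31, 43]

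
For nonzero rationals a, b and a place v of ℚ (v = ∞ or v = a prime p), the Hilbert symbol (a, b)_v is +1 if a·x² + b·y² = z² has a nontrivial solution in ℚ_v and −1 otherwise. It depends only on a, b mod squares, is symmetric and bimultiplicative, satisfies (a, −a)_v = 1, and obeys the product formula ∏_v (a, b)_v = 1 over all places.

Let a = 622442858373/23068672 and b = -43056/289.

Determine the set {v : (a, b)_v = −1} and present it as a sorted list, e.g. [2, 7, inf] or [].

Mod squares: a ≡ 29326, b ≡ -299. Check v ∈ {∞, 2, 3, 7, 11, 13, 17, 23, 31, 43}.
v=17: a=17^0·(≡8), b=17^-2·(≡5) mod 17; (8|17)=+1, (5|17)=-1; (−1)^{0·-2·8}·(+1)^-2·(-1)^0 = +1.
v=2: v_2(a)=-21, v_2(b)=4; units ≡ 7, 5 (mod 8); ε·ε+αω+βω = 1·0+-21·1+4·0 ≡ 1  ⇒  (a,b)_2 = -1.
v=13: a=13^0·(≡8), b=13^1·(≡1) mod 13; (8|13)=-1, (1|13)=+1; (−1)^{0·1·6}·(-1)^1·(+1)^0 = -1.
v=43: a=43^1·(≡22), b=43^0·(≡19) mod 43; (22|43)=-1, (19|43)=-1; (−1)^{1·0·21}·(-1)^0·(-1)^1 = -1.
v=7: a=7^8·(≡3), b=7^0·(≡4) mod 7; (3|7)=-1, (4|7)=+1; (−1)^{8·0·3}·(-1)^0·(+1)^8 = +1.
v=11: a=11^-1·(≡3), b=11^0·(≡3) mod 11; (3|11)=+1, (3|11)=+1; (−1)^{-1·0·5}·(+1)^0·(+1)^-1 = +1.
v=23: a=23^0·(≡1), b=23^1·(≡17) mod 23; (1|23)=+1, (17|23)=-1; (−1)^{0·1·11}·(+1)^1·(-1)^0 = +1.
v=3: a=3^4·(≡1), b=3^2·(≡1) mod 3; (1|3)=+1, (1|3)=+1; (−1)^{4·2·1}·(+1)^2·(+1)^4 = +1.
v=∞: 29326 > 0 and -299 < 0  ⇒  (a,b)_∞ = +1.
v=31: a=31^1·(≡5), b=31^0·(≡22) mod 31; (5|31)=+1, (22|31)=-1; (−1)^{1·0·15}·(+1)^0·(-1)^1 = -1.
(29326, -299 / ℚ) ramifies at {2, 13, 31, 43}: a division algebra.

[2, 13, 31, 43]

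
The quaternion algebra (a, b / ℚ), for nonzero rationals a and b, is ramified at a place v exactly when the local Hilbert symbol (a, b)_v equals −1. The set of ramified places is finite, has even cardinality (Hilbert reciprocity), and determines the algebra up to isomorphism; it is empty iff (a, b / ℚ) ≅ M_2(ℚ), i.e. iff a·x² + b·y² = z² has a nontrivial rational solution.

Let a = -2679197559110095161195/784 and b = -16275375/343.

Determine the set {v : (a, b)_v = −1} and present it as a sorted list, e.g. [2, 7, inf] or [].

[7, 23, 37, inf]

(a, b) ≡ (-1955, -506345) mod (ℚ^×)²; places V = {2, 3, 5, 7, 17, 23, 37, ∞}.
(a,b)_2: α=-4, β=0; u≡5, v≡7 (mod 8); ε(u)ε(v)=0·1, αω(v)=-4·0, βω(u)=0·1; sum ≡ 0  ⇒  +1.
(a,b)_5: α=1, u≡4; β=3, v≡4 (mod 5); (4|5)=+1, (4|5)=+1; sign (−1)^0·+1^3·+1^1 = +1.
(a,b)_7: α=-2, u≡3; β=-3, v≡3 (mod 7); (3|7)=-1, (3|7)=-1; sign (−1)^0·-1^-3·-1^-2 = -1.
(a,b)_23: α=3, u≡11; β=1, v≡15 (mod 23); (11|23)=-1, (15|23)=-1; sign (−1)^1·-1^1·-1^3 = -1.
(a,b)_37: α=4, u≡17; β=1, v≡24 (mod 37); (17|37)=-1, (24|37)=-1; sign (−1)^0·-1^1·-1^4 = -1.
(a,b)_3: α=14, u≡1; β=2, v≡1 (mod 3); (1|3)=+1, (1|3)=+1; sign (−1)^0·+1^2·+1^14 = +1.
(a,b)_∞: sgn(-1955)=−, sgn(-506345)=−, so -1.
(a,b)_17: α=3, u≡2; β=1, v≡16 (mod 17); (2|17)=+1, (16|17)=+1; sign (−1)^0·+1^1·+1^3 = +1.
(-1955, -506345 / ℚ) ramifies at {7, 23, 37, ∞}: a division algebra.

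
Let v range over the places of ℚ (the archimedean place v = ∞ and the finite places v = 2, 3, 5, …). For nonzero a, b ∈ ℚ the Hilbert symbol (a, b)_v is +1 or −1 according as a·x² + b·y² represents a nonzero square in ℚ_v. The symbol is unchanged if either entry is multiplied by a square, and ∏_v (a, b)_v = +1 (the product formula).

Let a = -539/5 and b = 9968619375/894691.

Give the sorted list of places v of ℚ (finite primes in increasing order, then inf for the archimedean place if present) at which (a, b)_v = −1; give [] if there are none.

(a, b) ≡ (-55, 46189) mod (ℚ^×)²; places V = {2, 3, 5, 7, 11, 13, 17, 19, 31, ∞}.
(a,b)_13: α=0, u≡4; β=1, v≡9 (mod 13); (4|13)=+1, (9|13)=+1; sign (−1)^0·+1^1·+1^0 = +1.
(a,b)_2: α=0, β=0; u≡1, v≡5 (mod 8); ε(u)ε(v)=0·0, αω(v)=0·1, βω(u)=0·0; sum ≡ 0  ⇒  +1.
(a,b)_∞: sgn(-55)=−, sgn(46189)=+, so +1.
(a,b)_31: α=0, u≡10; β=-2, v≡29 (mod 31); (10|31)=+1, (29|31)=-1; sign (−1)^0·+1^-2·-1^0 = +1.
(a,b)_17: α=0, u≡1; β=1, v≡3 (mod 17); (1|17)=+1, (3|17)=-1; sign (−1)^0·+1^1·-1^0 = +1.
(a,b)_5: α=-1, u≡1; β=4, v≡1 (mod 5); (1|5)=+1, (1|5)=+1; sign (−1)^0·+1^4·+1^-1 = +1.
(a,b)_3: α=0, u≡2; β=8, v≡1 (mod 3); (2|3)=-1, (1|3)=+1; sign (−1)^0·-1^8·+1^0 = +1.
(a,b)_19: α=0, u≡10; β=-1, v≡18 (mod 19); (10|19)=-1, (18|19)=-1; sign (−1)^0·-1^-1·-1^0 = -1.
(a,b)_7: α=2, u≡2; β=-2, v≡5 (mod 7); (2|7)=+1, (5|7)=-1; sign (−1)^0·+1^-2·-1^2 = +1.
(a,b)_11: α=1, u≡10; β=1, v≡2 (mod 11); (10|11)=-1, (2|11)=-1; sign (−1)^1·-1^1·-1^1 = -1.
(-55, 46189 / ℚ) ramifies at {11, 19}: a division algebra.

[11, 19]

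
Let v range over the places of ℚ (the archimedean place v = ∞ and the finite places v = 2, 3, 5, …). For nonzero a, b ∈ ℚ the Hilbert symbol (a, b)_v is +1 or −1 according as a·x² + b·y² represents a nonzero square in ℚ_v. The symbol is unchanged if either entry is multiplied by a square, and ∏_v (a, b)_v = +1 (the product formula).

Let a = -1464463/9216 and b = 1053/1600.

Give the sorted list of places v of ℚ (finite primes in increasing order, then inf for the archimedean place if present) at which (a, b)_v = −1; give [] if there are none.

(a, b) ≡ (-247, 13) mod (ℚ^×)²; places V = {2, 3, 5, 7, 11, 13, 19, ∞}.
(a,b)_5: α=0, u≡2; β=-2, v≡2 (mod 5); (2|5)=-1, (2|5)=-1; sign (−1)^0·-1^-2·-1^0 = +1.
(a,b)_11: α=2, u≡7; β=0, v≡6 (mod 11); (7|11)=-1, (6|11)=-1; sign (−1)^0·-1^0·-1^2 = +1.
(a,b)_13: α=1, u≡6; β=1, v≡3 (mod 13); (6|13)=-1, (3|13)=+1; sign (−1)^0·-1^1·+1^1 = -1.
(a,b)_3: α=-2, u≡2; β=4, v≡1 (mod 3); (2|3)=-1, (1|3)=+1; sign (−1)^0·-1^4·+1^-2 = +1.
(a,b)_2: α=-10, β=-6; u≡1, v≡5 (mod 8); ε(u)ε(v)=0·0, αω(v)=-10·1, βω(u)=-6·0; sum ≡ 0  ⇒  +1.
(a,b)_∞: sgn(-247)=−, sgn(13)=+, so +1.
(a,b)_19: α=1, u≡6; β=0, v≡2 (mod 19); (6|19)=+1, (2|19)=-1; sign (−1)^0·+1^0·-1^1 = -1.
(a,b)_7: α=2, u≡6; β=0, v≡6 (mod 7); (6|7)=-1, (6|7)=-1; sign (−1)^0·-1^0·-1^2 = +1.
|Ram(-247, 13)| = 2, even; anisotropic at {13, 19}.

[13, 19]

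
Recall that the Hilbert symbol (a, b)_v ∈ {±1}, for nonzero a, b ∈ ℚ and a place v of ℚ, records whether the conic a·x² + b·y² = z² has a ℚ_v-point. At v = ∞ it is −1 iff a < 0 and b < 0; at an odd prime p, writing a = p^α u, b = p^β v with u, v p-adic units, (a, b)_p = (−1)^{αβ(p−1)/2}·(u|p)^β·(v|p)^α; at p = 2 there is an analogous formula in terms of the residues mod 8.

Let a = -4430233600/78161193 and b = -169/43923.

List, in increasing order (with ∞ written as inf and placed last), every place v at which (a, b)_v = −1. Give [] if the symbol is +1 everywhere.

[11, inf]

(a, b) ≡ (-33, -3) mod (ℚ^×)²; places V = {2, 3, 5, 11, 13, 19, ∞}.
(a,b)_∞: sgn(-33)=−, sgn(-3)=−, so -1.
(a,b)_2: α=20, β=0; u≡7, v≡5 (mod 8); ε(u)ε(v)=1·0, αω(v)=20·1, βω(u)=0·0; sum ≡ 0  ⇒  +1.
(a,b)_5: α=2, u≡2; β=0, v≡2 (mod 5); (2|5)=-1, (2|5)=-1; sign (−1)^0·-1^0·-1^2 = +1.
(a,b)_13: α=2, u≡8; β=2, v≡10 (mod 13); (8|13)=-1, (10|13)=+1; sign (−1)^0·-1^2·+1^2 = +1.
(a,b)_11: α=-1, u≡7; β=-4, v≡6 (mod 11); (7|11)=-1, (6|11)=-1; sign (−1)^0·-1^-4·-1^-1 = -1.
(a,b)_3: α=-9, u≡1; β=-1, v≡2 (mod 3); (1|3)=+1, (2|3)=-1; sign (−1)^1·+1^-1·-1^-9 = +1.
(a,b)_19: α=-2, u≡6; β=0, v≡11 (mod 19); (6|19)=+1, (11|19)=+1; sign (−1)^0·+1^0·+1^-2 = +1.
Ram(-33, -3) = {11, ∞}; no ℚ_11-point on the conic.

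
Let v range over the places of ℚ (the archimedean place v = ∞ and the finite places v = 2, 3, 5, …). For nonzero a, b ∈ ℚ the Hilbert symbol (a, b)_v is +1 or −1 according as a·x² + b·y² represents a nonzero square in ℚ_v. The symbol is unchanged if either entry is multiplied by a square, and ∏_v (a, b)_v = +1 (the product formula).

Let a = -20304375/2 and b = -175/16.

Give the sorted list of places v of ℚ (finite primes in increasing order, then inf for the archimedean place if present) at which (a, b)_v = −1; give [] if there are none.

[3, 13, 17, inf]

Mod squares: a ≡ -1326, b ≡ -7. Check v ∈ {∞, 2, 3, 5, 7, 13, 17}.
v=3: a=3^1·(≡2), b=3^0·(≡2) mod 3; (2|3)=-1, (2|3)=-1; (−1)^{1·0·1}·(-1)^0·(-1)^1 = -1.
v=13: a=13^1·(≡5), b=13^0·(≡11) mod 13; (5|13)=-1, (11|13)=-1; (−1)^{1·0·6}·(-1)^0·(-1)^1 = -1.
v=17: a=17^1·(≡14), b=17^0·(≡5) mod 17; (14|17)=-1, (5|17)=-1; (−1)^{1·0·8}·(-1)^0·(-1)^1 = -1.
v=5: a=5^4·(≡4), b=5^2·(≡3) mod 5; (4|5)=+1, (3|5)=-1; (−1)^{4·2·2}·(+1)^2·(-1)^4 = +1.
v=7: a=7^2·(≡2), b=7^1·(≡5) mod 7; (2|7)=+1, (5|7)=-1; (−1)^{2·1·3}·(+1)^1·(-1)^2 = +1.
v=2: v_2(a)=-1, v_2(b)=-4; units ≡ 1, 1 (mod 8); ε·ε+αω+βω = 0·0+-1·0+-4·0 ≡ 0  ⇒  (a,b)_2 = +1.
v=∞: -1326 < 0 and -7 < 0  ⇒  (a,b)_∞ = -1.
|Ram(-1326, -7)| = 4, even; anisotropic at {3, 13, 17, ∞}.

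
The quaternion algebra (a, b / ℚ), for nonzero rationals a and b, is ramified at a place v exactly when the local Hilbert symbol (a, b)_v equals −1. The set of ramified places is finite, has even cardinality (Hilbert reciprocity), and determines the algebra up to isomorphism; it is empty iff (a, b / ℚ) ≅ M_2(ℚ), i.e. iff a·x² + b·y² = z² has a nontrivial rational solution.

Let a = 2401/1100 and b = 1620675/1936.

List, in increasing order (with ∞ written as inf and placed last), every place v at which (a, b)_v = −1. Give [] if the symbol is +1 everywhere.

[2, 3]

(a, b) ≡ (11, 3) mod (ℚ^×)²; places V = {2, 3, 5, 7, 11, ∞}.
(a,b)_3: α=0, u≡2; β=3, v≡1 (mod 3); (2|3)=-1, (1|3)=+1; sign (−1)^0·-1^3·+1^0 = -1.
(a,b)_2: α=-2, β=-4; u≡3, v≡3 (mod 8); ε(u)ε(v)=1·1, αω(v)=-2·1, βω(u)=-4·1; sum ≡ 1  ⇒  -1.
(a,b)_11: α=-1, u≡3; β=-2, v≡9 (mod 11); (3|11)=+1, (9|11)=+1; sign (−1)^0·+1^-2·+1^-1 = +1.
(a,b)_∞: sgn(11)=+, sgn(3)=+, so +1.
(a,b)_5: α=-2, u≡4; β=2, v≡2 (mod 5); (4|5)=+1, (2|5)=-1; sign (−1)^0·+1^2·-1^-2 = +1.
(a,b)_7: α=4, u≡1; β=4, v≡6 (mod 7); (1|7)=+1, (6|7)=-1; sign (−1)^0·+1^4·-1^4 = +1.
(11, 3 / ℚ) ramifies at {2, 3}: a division algebra.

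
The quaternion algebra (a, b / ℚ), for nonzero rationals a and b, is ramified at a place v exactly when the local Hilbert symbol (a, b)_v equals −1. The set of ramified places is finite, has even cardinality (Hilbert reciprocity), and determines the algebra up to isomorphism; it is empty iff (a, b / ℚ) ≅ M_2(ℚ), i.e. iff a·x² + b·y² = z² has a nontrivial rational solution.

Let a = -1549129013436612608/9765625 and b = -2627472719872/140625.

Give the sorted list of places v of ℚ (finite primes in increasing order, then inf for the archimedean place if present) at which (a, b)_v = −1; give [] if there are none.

[2, 17, 19, inf]

Mod squares: a ≡ -17, b ≡ -10023013. Check v ∈ {∞, 2, 3, 5, 7, 11, 13, 17, 19, 31}.
v=3: a=3^0·(≡1), b=3^-2·(≡2) mod 3; (1|3)=+1, (2|3)=-1; (−1)^{0·-2·1}·(+1)^-2·(-1)^0 = +1.
v=19: a=19^2·(≡14), b=19^1·(≡14) mod 19; (14|19)=-1, (14|19)=-1; (−1)^{2·1·9}·(-1)^1·(-1)^2 = -1.
v=13: a=13^2·(≡1), b=13^1·(≡9) mod 13; (1|13)=+1, (9|13)=+1; (−1)^{2·1·6}·(+1)^1·(+1)^2 = +1.
v=11: a=11^2·(≡9), b=11^1·(≡6) mod 11; (9|11)=+1, (6|11)=-1; (−1)^{2·1·5}·(+1)^1·(-1)^2 = +1.
v=17: a=17^1·(≡4), b=17^1·(≡3) mod 17; (4|17)=+1, (3|17)=-1; (−1)^{1·1·8}·(+1)^1·(-1)^1 = -1.
v=31: a=31^2·(≡18), b=31^1·(≡20) mod 31; (18|31)=+1, (20|31)=+1; (−1)^{2·1·15}·(+1)^1·(+1)^2 = +1.
v=2: v_2(a)=18, v_2(b)=18; units ≡ 7, 3 (mod 8); ε·ε+αω+βω = 1·1+18·1+18·0 ≡ 1  ⇒  (a,b)_2 = -1.
v=7: a=7^2·(≡4), b=7^1·(≡6) mod 7; (4|7)=+1, (6|7)=-1; (−1)^{2·1·3}·(+1)^1·(-1)^2 = +1.
v=∞: -17 < 0 and -10023013 < 0  ⇒  (a,b)_∞ = -1.
v=5: a=5^-10·(≡2), b=5^-6·(≡2) mod 5; (2|5)=-1, (2|5)=-1; (−1)^{-10·-6·2}·(-1)^-6·(-1)^-10 = +1.
Ram(-17, -10023013) = {2, 17, 19, ∞}; no ℚ_2-point on the conic.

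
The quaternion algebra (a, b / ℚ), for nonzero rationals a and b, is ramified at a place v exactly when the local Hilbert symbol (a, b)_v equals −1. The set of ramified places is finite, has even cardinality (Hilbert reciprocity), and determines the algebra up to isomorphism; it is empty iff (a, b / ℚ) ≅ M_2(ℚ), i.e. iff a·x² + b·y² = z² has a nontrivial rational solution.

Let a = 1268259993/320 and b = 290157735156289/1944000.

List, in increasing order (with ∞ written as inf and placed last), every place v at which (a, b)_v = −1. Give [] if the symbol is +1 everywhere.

[3, 13]

Mod squares: a ≡ 85085, b ≡ 15. Check v ∈ {∞, 2, 3, 5, 7, 11, 13, 17}.
v=17: a=17^1·(≡12), b=17^2·(≡1) mod 17; (12|17)=-1, (1|17)=+1; (−1)^{1·2·8}·(-1)^2·(+1)^1 = +1.
v=7: a=7^3·(≡5), b=7^4·(≡4) mod 7; (5|7)=-1, (4|7)=+1; (−1)^{3·4·3}·(-1)^4·(+1)^3 = +1.
v=5: a=5^-1·(≡2), b=5^-3·(≡2) mod 5; (2|5)=-1, (2|5)=-1; (−1)^{-1·-3·2}·(-1)^-3·(-1)^-1 = +1.
v=13: a=13^3·(≡7), b=13^4·(≡7) mod 13; (7|13)=-1, (7|13)=-1; (−1)^{3·4·6}·(-1)^4·(-1)^3 = -1.
v=∞: 85085 > 0 and 15 > 0  ⇒  (a,b)_∞ = +1.
v=3: a=3^2·(≡2), b=3^-5·(≡2) mod 3; (2|3)=-1, (2|3)=-1; (−1)^{2·-5·1}·(-1)^-5·(-1)^2 = -1.
v=2: v_2(a)=-6, v_2(b)=-6; units ≡ 5, 7 (mod 8); ε·ε+αω+βω = 0·1+-6·0+-6·1 ≡ 0  ⇒  (a,b)_2 = +1.
v=11: a=11^1·(≡6), b=11^4·(≡4) mod 11; (6|11)=-1, (4|11)=+1; (−1)^{1·4·5}·(-1)^4·(+1)^1 = +1.
Ram(85085, 15) = {3, 13}; no ℚ_3-point on the conic.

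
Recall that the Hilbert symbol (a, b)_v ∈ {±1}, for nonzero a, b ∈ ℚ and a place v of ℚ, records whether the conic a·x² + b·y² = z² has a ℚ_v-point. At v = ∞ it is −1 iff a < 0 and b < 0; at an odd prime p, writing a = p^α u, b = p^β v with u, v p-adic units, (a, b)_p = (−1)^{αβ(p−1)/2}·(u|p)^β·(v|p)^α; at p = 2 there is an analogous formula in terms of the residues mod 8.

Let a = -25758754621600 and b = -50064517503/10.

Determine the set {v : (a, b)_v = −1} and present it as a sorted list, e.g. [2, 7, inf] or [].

[7, 11, 13, inf]

(a, b) ≡ (-154, -1430) mod (ℚ^×)²; places V = {2, 3, 5, 7, 11, 13, ∞}.
(a,b)_2: α=5, β=-1; u≡3, v≡5 (mod 8); ε(u)ε(v)=1·0, αω(v)=5·1, βω(u)=-1·1; sum ≡ 0  ⇒  +1.
(a,b)_5: α=2, u≡1; β=-1, v≡1 (mod 5); (1|5)=+1, (1|5)=+1; sign (−1)^0·+1^-1·+1^2 = +1.
(a,b)_7: α=1, u≡3; β=2, v≡6 (mod 7); (3|7)=-1, (6|7)=-1; sign (−1)^0·-1^2·-1^1 = -1.
(a,b)_13: α=4, u≡8; β=1, v≡11 (mod 13); (8|13)=-1, (11|13)=-1; sign (−1)^0·-1^1·-1^4 = -1.
(a,b)_11: α=5, u≡6; β=3, v≡10 (mod 11); (6|11)=-1, (10|11)=-1; sign (−1)^1·-1^3·-1^5 = -1.
(a,b)_∞: sgn(-154)=−, sgn(-1430)=−, so -1.
(a,b)_3: α=0, u≡2; β=10, v≡1 (mod 3); (2|3)=-1, (1|3)=+1; sign (−1)^0·-1^10·+1^0 = +1.
Ram(-154, -1430) = {7, 11, 13, ∞}; no ℚ_7-point on the conic.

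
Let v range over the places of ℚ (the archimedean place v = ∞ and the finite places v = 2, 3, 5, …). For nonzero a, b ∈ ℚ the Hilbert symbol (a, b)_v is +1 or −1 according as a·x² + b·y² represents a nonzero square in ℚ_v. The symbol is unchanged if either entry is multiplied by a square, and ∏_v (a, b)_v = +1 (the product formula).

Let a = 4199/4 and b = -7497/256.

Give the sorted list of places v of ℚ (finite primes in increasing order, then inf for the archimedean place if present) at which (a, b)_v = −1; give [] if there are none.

Mod squares: a ≡ 4199, b ≡ -17. Check v ∈ {∞, 2, 3, 7, 13, 17, 19}.
v=13: a=13^1·(≡6), b=13^0·(≡12) mod 13; (6|13)=-1, (12|13)=+1; (−1)^{1·0·6}·(-1)^0·(+1)^1 = +1.
v=3: a=3^0·(≡2), b=3^2·(≡1) mod 3; (2|3)=-1, (1|3)=+1; (−1)^{0·2·1}·(-1)^2·(+1)^0 = +1.
v=19: a=19^1·(≡3), b=19^0·(≡3) mod 19; (3|19)=-1, (3|19)=-1; (−1)^{1·0·9}·(-1)^0·(-1)^1 = -1.
v=2: v_2(a)=-2, v_2(b)=-8; units ≡ 7, 7 (mod 8); ε·ε+αω+βω = 1·1+-2·0+-8·0 ≡ 1  ⇒  (a,b)_2 = -1.
v=∞: 4199 > 0 and -17 < 0  ⇒  (a,b)_∞ = +1.
v=7: a=7^0·(≡5), b=7^2·(≡2) mod 7; (5|7)=-1, (2|7)=+1; (−1)^{0·2·3}·(-1)^2·(+1)^0 = +1.
v=17: a=17^1·(≡15), b=17^1·(≡1) mod 17; (15|17)=+1, (1|17)=+1; (−1)^{1·1·8}·(+1)^1·(+1)^1 = +1.
|Ram(4199, -17)| = 2, even; anisotropic at {2, 19}.

[2, 19]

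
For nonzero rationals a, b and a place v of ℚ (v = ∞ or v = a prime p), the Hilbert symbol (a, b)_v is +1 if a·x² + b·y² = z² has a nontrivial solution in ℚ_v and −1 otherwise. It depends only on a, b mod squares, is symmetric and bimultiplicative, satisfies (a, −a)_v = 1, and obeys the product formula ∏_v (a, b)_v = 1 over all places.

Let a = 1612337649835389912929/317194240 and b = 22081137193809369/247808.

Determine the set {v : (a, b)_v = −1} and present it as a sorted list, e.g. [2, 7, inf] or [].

(a, b) ≡ (37333770890, 11362) mod (ℚ^×)²; places V = {2, 3, 5, 11, 13, 17, 19, 23, 29, 31, 43, ∞}.
(a,b)_31: α=3, u≡30; β=2, v≡10 (mod 31); (30|31)=-1, (10|31)=+1; sign (−1)^0·-1^2·+1^3 = +1.
(a,b)_∞: sgn(37333770890)=+, sgn(11362)=+, so +1.
(a,b)_3: α=0, u≡2; β=2, v≡1 (mod 3); (2|3)=-1, (1|3)=+1; sign (−1)^0·-1^2·+1^0 = +1.
(a,b)_17: α=3, u≡4; β=2, v≡7 (mod 17); (4|17)=+1, (7|17)=-1; sign (−1)^0·+1^2·-1^3 = -1.
(a,b)_23: α=1, u≡13; β=1, v≡20 (mod 23); (13|23)=+1, (20|23)=-1; sign (−1)^1·+1^1·-1^1 = +1.
(a,b)_11: α=-2, u≡4; β=-2, v≡8 (mod 11); (4|11)=+1, (8|11)=-1; sign (−1)^0·+1^-2·-1^-2 = +1.
(a,b)_29: α=3, u≡3; β=2, v≡9 (mod 29); (3|29)=-1, (9|29)=+1; sign (−1)^0·-1^2·+1^3 = +1.
(a,b)_5: α=-1, u≡3; β=0, v≡3 (mod 5); (3|5)=-1, (3|5)=-1; sign (−1)^0·-1^0·-1^-1 = -1.
(a,b)_2: α=-19, β=-11; u≡5, v≡1 (mod 8); ε(u)ε(v)=0·0, αω(v)=-19·0, βω(u)=-11·1; sum ≡ 1  ⇒  -1.
(a,b)_13: α=1, u≡1; β=1, v≡9 (mod 13); (1|13)=+1, (9|13)=+1; sign (−1)^0·+1^1·+1^1 = +1.
(a,b)_19: α=1, u≡6; β=1, v≡7 (mod 19); (6|19)=+1, (7|19)=+1; sign (−1)^1·+1^1·+1^1 = -1.
(a,b)_43: α=3, u≡35; β=2, v≡40 (mod 43); (35|43)=+1, (40|43)=+1; sign (−1)^0·+1^2·+1^3 = +1.
|Ram(37333770890, 11362)| = 4, even; anisotropic at {2, 5, 17, 19}.

[2, 5, 17, 19]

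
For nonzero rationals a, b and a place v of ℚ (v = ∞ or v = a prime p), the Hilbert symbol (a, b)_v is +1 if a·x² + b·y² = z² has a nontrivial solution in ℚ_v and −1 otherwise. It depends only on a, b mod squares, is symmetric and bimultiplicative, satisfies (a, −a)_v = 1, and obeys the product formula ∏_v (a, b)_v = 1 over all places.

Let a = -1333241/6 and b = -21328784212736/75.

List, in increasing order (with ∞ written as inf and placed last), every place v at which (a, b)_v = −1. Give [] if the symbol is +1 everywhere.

Mod squares: a ≡ -966, b ≡ -57057. Check v ∈ {∞, 2, 3, 5, 7, 11, 13, 19, 23}.
v=2: v_2(a)=-1, v_2(b)=8; units ≡ 5, 7 (mod 8); ε·ε+αω+βω = 0·1+-1·0+8·1 ≡ 0  ⇒  (a,b)_2 = +1.
v=23: a=23^1·(≡18), b=23^2·(≡1) mod 23; (18|23)=+1, (1|23)=+1; (−1)^{1·2·11}·(+1)^2·(+1)^1 = +1.
v=3: a=3^-1·(≡2), b=3^-1·(≡1) mod 3; (2|3)=-1, (1|3)=+1; (−1)^{-1·-1·1}·(-1)^-1·(+1)^-1 = +1.
v=11: a=11^0·(≡6), b=11^1·(≡5) mod 11; (6|11)=-1, (5|11)=+1; (−1)^{0·1·5}·(-1)^1·(+1)^0 = -1.
v=5: a=5^0·(≡4), b=5^-2·(≡3) mod 5; (4|5)=+1, (3|5)=-1; (−1)^{0·-2·2}·(+1)^-2·(-1)^0 = +1.
v=19: a=19^0·(≡14), b=19^1·(≡8) mod 19; (14|19)=-1, (8|19)=-1; (−1)^{0·1·9}·(-1)^1·(-1)^0 = -1.
v=13: a=13^2·(≡9), b=13^3·(≡5) mod 13; (9|13)=+1, (5|13)=-1; (−1)^{2·3·6}·(+1)^3·(-1)^2 = +1.
v=7: a=7^3·(≡2), b=7^3·(≡1) mod 7; (2|7)=+1, (1|7)=+1; (−1)^{3·3·3}·(+1)^3·(+1)^3 = -1.
v=∞: -966 < 0 and -57057 < 0  ⇒  (a,b)_∞ = -1.
Ram(-966, -57057) = {7, 11, 19, ∞}; no ℚ_7-point on the conic.

[7, 11, 19, inf]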